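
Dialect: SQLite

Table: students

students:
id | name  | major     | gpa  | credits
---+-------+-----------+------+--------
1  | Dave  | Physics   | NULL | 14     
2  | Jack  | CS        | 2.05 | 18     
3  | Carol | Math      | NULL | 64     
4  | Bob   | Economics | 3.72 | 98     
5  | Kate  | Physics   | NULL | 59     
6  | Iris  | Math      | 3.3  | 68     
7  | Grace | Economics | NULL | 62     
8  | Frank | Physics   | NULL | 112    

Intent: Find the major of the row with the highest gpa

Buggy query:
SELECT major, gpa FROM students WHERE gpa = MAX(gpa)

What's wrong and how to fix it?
Bug: WHERE is evaluated per row; an aggregate over the whole table isn't defined there

Fix: Use a subquery: WHERE gpa = (SELECT MAX(gpa) FROM students)

Corrected query:
SELECT major, gpa FROM students WHERE gpa = (SELECT MAX(gpa) FROM students)

Result:
major     | gpa 
----------+-----
Economics | 3.72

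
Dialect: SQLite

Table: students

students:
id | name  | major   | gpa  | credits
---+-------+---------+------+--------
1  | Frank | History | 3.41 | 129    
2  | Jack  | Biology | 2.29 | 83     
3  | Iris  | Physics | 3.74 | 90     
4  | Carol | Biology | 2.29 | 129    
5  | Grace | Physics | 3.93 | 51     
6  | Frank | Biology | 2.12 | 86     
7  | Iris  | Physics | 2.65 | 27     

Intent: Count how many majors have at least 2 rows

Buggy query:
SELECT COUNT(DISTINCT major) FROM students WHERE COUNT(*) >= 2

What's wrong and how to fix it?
Bug: WHERE filters individual rows, not groups, so a group-level COUNT is invalid there

Fix: Use a subquery that GROUPs and filters with HAVING, then count its rows

Corrected query:
SELECT COUNT(*) FROM (SELECT major FROM students GROUP BY major HAVING COUNT(*) >= 2)

Result:
COUNT(*)
--------
2       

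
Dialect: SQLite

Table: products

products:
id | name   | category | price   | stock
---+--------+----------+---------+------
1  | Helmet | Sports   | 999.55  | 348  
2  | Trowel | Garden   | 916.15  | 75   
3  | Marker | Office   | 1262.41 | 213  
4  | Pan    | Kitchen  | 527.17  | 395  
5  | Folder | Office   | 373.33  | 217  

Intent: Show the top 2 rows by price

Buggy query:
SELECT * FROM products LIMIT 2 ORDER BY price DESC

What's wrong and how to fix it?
Bug: LIMIT must come after ORDER BY

Fix: Sort with ORDER BY, then apply LIMIT

Corrected query:
SELECT * FROM products ORDER BY price DESC LIMIT 2

Result:
id | name   | category | price   | stock
---+--------+----------+---------+------
3  | Marker | Office   | 1262.41 | 213  
1  | Helmet | Sports   | 999.55  | 348  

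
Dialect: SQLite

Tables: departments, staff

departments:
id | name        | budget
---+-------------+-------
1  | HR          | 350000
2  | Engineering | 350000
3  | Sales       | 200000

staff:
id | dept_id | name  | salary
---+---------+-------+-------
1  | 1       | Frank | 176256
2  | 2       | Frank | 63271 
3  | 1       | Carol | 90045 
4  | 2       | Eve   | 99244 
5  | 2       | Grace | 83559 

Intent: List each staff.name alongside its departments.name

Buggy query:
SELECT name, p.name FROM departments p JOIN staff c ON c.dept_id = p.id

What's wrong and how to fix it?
Bug: Both tables have a 'name' column; the unqualified reference is ambiguous

Fix: Qualify the column with its table alias (c.name)

Corrected query:
SELECT c.name, p.name FROM departments p JOIN staff c ON c.dept_id = p.id

Result:
name  | name       
------+------------
Frank | HR         
Frank | Engineering
Carol | HR         
Eve   | Engineering
Grace | Engineering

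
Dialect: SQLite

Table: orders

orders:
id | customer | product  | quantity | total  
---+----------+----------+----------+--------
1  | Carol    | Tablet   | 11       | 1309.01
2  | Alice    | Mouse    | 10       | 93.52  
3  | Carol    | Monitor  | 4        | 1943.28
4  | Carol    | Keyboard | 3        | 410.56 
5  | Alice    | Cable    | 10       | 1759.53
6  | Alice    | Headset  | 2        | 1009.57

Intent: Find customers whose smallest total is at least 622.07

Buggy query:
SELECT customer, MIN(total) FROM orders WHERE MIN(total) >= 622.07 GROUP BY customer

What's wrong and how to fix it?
Bug: Aggregates like MIN are computed per group after WHERE runs

Fix: Replace WHERE with HAVING after the GROUP BY

Corrected query:
SELECT customer, MIN(total) FROM orders GROUP BY customer HAVING MIN(total) >= 622.07

Result:
(no rows)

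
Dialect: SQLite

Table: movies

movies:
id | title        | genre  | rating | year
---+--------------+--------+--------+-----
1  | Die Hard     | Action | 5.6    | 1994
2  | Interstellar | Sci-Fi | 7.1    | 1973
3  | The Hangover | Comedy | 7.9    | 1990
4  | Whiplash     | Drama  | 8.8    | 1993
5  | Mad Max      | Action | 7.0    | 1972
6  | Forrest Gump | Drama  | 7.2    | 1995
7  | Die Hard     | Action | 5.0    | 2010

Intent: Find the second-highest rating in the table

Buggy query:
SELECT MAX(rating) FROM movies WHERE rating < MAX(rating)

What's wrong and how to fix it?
Bug: MAX(rating) on the right of the comparison is an aggregate-in-WHERE error

Fix: Put the inner MAX in a scalar subquery

Corrected query:
SELECT MAX(rating) FROM movies WHERE rating < (SELECT MAX(rating) FROM movies)

Result:
MAX(rating)
-----------
7.9        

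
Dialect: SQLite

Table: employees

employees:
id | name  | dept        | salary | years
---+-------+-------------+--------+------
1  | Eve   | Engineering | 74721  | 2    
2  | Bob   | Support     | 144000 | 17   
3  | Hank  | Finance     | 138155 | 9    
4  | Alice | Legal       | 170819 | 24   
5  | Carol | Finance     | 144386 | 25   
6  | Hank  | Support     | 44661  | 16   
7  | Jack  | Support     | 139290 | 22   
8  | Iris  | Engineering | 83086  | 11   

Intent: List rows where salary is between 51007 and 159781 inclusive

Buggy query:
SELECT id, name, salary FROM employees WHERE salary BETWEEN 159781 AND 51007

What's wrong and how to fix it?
Bug: BETWEEN expects the lower bound first; with 159781 AND 51007 the range is empty

Fix: Write BETWEEN 51007 AND 159781

Corrected query:
SELECT id, name, salary FROM employees WHERE salary BETWEEN 51007 AND 159781

Result:
id | name  | salary
---+-------+-------
1  | Eve   | 74721 
2  | Bob   | 144000
3  | Hank  | 138155
5  | Carol | 144386
7  | Jack  | 139290
8  | Iris  | 83086 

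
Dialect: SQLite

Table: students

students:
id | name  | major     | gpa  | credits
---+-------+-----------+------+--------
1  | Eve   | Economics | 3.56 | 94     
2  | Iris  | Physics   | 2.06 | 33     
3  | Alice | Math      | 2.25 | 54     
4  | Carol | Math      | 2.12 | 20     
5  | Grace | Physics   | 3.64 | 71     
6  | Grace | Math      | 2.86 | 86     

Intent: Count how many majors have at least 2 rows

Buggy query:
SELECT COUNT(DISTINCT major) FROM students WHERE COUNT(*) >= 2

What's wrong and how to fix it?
Bug: WHERE filters individual rows, not groups, so a group-level COUNT is invalid there

Fix: Group first with HAVING COUNT(*) >= 2, then COUNT the resulting groups

Corrected query:
SELECT COUNT(*) FROM (SELECT major FROM students GROUP BY major HAVING COUNT(*) >= 2)

Result:
COUNT(*)
--------
2       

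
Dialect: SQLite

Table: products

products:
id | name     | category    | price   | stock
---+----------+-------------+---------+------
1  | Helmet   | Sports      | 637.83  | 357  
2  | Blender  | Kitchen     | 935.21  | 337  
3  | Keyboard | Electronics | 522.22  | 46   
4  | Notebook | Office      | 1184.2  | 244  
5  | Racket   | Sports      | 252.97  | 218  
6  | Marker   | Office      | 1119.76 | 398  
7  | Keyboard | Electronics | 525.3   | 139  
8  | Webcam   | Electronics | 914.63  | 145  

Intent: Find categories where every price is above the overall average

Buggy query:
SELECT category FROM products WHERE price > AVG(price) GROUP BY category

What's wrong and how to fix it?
Bug: WHERE evaluates per row before aggregation, so AVG() is unavailable

Fix: Use a subquery for AVG and a HAVING MIN(...) filter so the condition holds for every row in the group

Corrected query:
SELECT category FROM products GROUP BY category HAVING MIN(price) > (SELECT AVG(price) FROM products)

Result:
category
--------
Kitchen 
Office  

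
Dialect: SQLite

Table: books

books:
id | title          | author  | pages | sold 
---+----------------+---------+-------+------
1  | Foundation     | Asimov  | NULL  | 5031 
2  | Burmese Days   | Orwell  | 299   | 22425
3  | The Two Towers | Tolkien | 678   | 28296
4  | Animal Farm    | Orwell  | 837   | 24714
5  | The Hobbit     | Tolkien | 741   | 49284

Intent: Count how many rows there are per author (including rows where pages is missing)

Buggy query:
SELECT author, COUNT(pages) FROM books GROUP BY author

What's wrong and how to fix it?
Bug: COUNT(pages) skips NULLs, so groups with missing pages are undercounted

Fix: Replace COUNT(pages) with COUNT(*)

Corrected query:
SELECT author, COUNT(*) FROM books GROUP BY author

Result:
author  | COUNT(*)
--------+---------
Asimov  | 1       
Orwell  | 2       
Tolkien | 2       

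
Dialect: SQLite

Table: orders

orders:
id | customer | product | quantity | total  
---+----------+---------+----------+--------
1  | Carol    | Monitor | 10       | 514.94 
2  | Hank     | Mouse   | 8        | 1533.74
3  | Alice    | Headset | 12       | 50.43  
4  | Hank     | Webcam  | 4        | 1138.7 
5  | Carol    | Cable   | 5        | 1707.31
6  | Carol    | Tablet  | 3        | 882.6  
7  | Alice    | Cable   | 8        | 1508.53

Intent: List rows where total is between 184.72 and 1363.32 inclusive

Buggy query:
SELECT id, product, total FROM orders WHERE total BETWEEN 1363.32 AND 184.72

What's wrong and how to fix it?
Bug: The bounds are reversed; BETWEEN a AND b requires a <= b to match anything

Fix: Swap the bounds so the smaller value comes first

Corrected query:
SELECT id, product, total FROM orders WHERE total BETWEEN 184.72 AND 1363.32

Result:
id | product | total 
---+---------+-------
1  | Monitor | 514.94
4  | Webcam  | 1138.7
6  | Tablet  | 882.6 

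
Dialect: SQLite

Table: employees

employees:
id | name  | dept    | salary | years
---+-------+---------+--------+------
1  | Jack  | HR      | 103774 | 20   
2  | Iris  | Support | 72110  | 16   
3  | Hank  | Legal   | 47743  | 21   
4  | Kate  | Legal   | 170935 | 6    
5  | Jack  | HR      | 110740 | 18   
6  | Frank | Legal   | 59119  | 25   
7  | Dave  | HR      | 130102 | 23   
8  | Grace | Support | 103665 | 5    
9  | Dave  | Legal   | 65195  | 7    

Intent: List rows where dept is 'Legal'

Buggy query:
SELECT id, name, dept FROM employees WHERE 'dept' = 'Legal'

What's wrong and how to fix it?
Bug: Single quotes denote string literals in SQL; the column name is being compared as a constant string

Fix: Reference the column as dept without single quotes

Corrected query:
SELECT id, name, dept FROM employees WHERE dept = 'Legal'

Result:
id | name  | dept 
---+-------+------
3  | Hank  | Legal
4  | Kate  | Legal
6  | Frank | Legal
9  | Dave  | Legal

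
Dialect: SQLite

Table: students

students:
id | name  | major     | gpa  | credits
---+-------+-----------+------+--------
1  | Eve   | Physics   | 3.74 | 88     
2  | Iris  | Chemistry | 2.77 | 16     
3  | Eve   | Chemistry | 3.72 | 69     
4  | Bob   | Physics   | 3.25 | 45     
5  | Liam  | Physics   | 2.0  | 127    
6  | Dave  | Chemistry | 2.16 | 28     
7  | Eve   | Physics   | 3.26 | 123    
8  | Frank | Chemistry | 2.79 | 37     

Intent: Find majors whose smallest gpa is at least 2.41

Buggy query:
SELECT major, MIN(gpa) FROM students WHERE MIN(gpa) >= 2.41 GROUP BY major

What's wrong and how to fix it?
Bug: MIN() in WHERE is a misuse of aggregate

Fix: Use HAVING for the per-group MIN condition

Corrected query:
SELECT major, MIN(gpa) FROM students GROUP BY major HAVING MIN(gpa) >= 2.41

Result:
(no rows)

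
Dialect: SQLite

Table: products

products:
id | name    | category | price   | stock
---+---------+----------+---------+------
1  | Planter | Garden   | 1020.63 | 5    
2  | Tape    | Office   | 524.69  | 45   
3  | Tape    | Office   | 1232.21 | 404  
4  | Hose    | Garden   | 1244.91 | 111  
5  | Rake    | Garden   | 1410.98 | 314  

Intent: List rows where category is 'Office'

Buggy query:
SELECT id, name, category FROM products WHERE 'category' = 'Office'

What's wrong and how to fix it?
Bug: 'category' in single quotes is a string literal, not the column; the comparison is literal-vs-literal and never true

Fix: Remove the quotes around the column name (or use double quotes for an identifier)

Corrected query:
SELECT id, name, category FROM products WHERE category = 'Office'

Result:
id | name | category
---+------+---------
2  | Tape | Office  
3  | Tape | Office  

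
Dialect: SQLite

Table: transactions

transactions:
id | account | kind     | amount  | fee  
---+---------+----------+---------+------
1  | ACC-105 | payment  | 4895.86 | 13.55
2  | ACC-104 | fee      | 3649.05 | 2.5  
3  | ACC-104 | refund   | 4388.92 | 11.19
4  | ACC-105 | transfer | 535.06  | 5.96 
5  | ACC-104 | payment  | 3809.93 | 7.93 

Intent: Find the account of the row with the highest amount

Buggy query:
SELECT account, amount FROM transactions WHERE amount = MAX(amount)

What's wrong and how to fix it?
Bug: MAX(amount) is an aggregate and cannot be used directly in WHERE

Fix: Use a subquery: WHERE amount = (SELECT MAX(amount) FROM transactions)

Corrected query:
SELECT account, amount FROM transactions WHERE amount = (SELECT MAX(amount) FROM transactions)

Result:
account | amount 
--------+--------
ACC-105 | 4895.86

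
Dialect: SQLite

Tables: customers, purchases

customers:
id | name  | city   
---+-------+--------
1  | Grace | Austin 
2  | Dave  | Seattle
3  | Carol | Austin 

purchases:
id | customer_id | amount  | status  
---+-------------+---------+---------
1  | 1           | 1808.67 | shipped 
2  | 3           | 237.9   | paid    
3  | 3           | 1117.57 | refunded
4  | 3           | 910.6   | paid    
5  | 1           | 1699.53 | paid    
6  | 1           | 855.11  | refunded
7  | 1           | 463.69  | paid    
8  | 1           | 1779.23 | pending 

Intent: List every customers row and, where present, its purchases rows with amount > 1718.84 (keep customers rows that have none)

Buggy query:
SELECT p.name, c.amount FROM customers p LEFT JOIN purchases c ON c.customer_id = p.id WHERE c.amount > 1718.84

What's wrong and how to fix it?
Bug: Filtering c.amount in WHERE discards the NULL rows produced by LEFT JOIN, turning it into an inner join

Fix: Put 'c.amount > 1718.84' in the JOIN's ON clause instead of WHERE

Corrected query:
SELECT p.name, c.amount FROM customers p LEFT JOIN purchases c ON c.customer_id = p.id AND c.amount > 1718.84

Result:
name  | amount 
------+--------
Grace | 1779.23
Grace | 1808.67
Dave  | NULL   
Carol | NULL   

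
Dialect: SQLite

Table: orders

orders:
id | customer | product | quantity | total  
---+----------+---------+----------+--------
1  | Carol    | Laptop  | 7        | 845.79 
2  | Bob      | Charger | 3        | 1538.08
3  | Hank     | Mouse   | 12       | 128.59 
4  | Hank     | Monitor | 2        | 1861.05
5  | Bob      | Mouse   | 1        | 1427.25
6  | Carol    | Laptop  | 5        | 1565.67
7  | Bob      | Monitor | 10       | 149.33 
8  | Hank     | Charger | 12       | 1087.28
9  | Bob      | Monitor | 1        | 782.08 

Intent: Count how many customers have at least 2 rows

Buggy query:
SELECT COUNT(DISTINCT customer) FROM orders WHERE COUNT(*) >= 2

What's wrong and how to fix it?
Bug: COUNT(*) cannot appear in WHERE; the per-group count doesn't exist yet

Fix: Use a subquery that GROUPs and filters with HAVING, then count its rows

Corrected query:
SELECT COUNT(*) FROM (SELECT customer FROM orders GROUP BY customer HAVING COUNT(*) >= 2)

Result:
COUNT(*)
--------
3       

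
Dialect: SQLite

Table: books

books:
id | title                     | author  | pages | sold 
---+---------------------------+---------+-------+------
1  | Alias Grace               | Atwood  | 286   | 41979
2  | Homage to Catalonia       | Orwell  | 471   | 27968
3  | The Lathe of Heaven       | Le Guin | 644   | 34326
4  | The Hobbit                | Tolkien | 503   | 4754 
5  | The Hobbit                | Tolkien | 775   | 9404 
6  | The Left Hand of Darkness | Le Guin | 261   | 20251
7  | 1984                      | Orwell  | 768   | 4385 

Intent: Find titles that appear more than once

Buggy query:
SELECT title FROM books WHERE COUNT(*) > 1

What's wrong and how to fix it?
Bug: COUNT(*) is an aggregate and cannot be used in WHERE

Fix: Group first, then use HAVING for the count condition

Corrected query:
SELECT title FROM books GROUP BY title HAVING COUNT(*) > 1

Result:
title     
----------
The Hobbit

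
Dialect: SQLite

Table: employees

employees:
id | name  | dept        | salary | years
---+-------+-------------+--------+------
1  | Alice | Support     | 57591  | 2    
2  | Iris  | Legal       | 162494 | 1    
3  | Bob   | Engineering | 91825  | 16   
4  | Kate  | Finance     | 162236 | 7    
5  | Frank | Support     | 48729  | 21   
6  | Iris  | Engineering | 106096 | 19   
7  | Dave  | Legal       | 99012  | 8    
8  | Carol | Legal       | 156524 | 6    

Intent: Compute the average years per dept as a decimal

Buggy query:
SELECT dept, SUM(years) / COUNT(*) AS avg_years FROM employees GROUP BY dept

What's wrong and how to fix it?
Bug: Both operands are integers, so '/' performs integer division and truncates

Fix: Cast one side to REAL so the division keeps the fractional part

Corrected query:
SELECT dept, SUM(years) * 1.0 / COUNT(*) AS avg_years FROM employees GROUP BY dept

Result:
dept        | avg_years
------------+----------
Engineering | 17.5     
Finance     | 7        
Legal       | 5        
Support     | 11.5     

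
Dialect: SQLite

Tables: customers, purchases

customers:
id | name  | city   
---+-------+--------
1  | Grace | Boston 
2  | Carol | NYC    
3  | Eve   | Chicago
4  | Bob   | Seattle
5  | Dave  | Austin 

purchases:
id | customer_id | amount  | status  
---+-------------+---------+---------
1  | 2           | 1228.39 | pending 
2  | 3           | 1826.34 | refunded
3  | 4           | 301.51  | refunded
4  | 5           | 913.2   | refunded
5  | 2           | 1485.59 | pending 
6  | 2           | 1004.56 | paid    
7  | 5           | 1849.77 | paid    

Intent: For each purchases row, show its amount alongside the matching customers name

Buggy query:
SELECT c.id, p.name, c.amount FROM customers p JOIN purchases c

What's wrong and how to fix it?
Bug: JOIN with no ON clause produces a cartesian product; every purchases row pairs with every customers row

Fix: Add ON c.customer_id = p.id to the JOIN

Corrected query:
SELECT c.id, p.name, c.amount FROM customers p JOIN purchases c ON c.customer_id = p.id

Result:
id | name  | amount 
---+-------+--------
1  | Carol | 1228.39
2  | Eve   | 1826.34
3  | Bob   | 301.51 
4  | Dave  | 913.2  
5  | Carol | 1485.59
6  | Carol | 1004.56
7  | Dave  | 1849.77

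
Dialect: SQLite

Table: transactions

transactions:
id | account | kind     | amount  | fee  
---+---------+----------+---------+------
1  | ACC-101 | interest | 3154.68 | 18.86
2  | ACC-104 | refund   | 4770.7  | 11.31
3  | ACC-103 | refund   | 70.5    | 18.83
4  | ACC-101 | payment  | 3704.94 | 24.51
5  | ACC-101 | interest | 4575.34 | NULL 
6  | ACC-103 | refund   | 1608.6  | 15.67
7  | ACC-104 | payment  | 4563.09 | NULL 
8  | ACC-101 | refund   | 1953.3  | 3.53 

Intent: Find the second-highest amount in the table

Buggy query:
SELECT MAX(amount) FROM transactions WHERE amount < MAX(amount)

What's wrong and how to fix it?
Bug: The inner MAX is an aggregate inside WHERE, which is not allowed

Fix: Compute the overall MAX in a subquery, then take MAX of rows below it

Corrected query:
SELECT MAX(amount) FROM transactions WHERE amount < (SELECT MAX(amount) FROM transactions)

Result:
MAX(amount)
-----------
4575.34    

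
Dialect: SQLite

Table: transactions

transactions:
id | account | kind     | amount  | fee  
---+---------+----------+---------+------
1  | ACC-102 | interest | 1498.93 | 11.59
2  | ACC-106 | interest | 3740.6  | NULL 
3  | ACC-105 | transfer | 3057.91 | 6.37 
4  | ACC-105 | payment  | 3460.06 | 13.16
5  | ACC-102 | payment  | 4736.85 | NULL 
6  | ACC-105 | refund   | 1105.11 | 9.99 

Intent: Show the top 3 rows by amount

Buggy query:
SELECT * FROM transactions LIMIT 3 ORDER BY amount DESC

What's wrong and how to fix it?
Bug: ORDER BY cannot follow LIMIT; LIMIT is the final clause

Fix: Sort with ORDER BY, then apply LIMIT

Corrected query:
SELECT * FROM transactions ORDER BY amount DESC LIMIT 3

Result:
id | account | kind     | amount  | fee  
---+---------+----------+---------+------
5  | ACC-102 | payment  | 4736.85 | NULL 
2  | ACC-106 | interest | 3740.6  | NULL 
4  | ACC-105 | payment  | 3460.06 | 13.16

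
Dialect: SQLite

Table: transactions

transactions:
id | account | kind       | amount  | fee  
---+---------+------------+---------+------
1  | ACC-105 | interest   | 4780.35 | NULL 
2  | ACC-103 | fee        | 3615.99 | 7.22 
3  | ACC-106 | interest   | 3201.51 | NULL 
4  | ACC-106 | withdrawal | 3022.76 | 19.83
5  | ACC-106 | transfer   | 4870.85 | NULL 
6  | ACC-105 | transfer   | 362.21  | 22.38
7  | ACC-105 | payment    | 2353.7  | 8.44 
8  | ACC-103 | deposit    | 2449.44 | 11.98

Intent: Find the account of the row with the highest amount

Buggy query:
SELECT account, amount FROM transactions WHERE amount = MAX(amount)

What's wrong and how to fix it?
Bug: MAX(amount) is an aggregate and cannot be used directly in WHERE

Fix: Wrap MAX in a scalar subquery so WHERE compares against a single value

Corrected query:
SELECT account, amount FROM transactions WHERE amount = (SELECT MAX(amount) FROM transactions)

Result:
account | amount 
--------+--------
ACC-106 | 4870.85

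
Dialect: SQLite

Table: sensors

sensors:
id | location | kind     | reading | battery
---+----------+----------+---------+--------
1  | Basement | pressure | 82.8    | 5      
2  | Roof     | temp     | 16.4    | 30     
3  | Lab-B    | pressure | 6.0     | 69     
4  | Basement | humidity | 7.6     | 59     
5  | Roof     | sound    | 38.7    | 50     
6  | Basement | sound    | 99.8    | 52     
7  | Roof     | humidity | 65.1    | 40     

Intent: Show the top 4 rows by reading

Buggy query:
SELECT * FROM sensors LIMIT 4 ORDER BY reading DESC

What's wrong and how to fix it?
Bug: LIMIT must come after ORDER BY

Fix: Swap the clauses: ORDER BY first, then LIMIT

Corrected query:
SELECT * FROM sensors ORDER BY reading DESC LIMIT 4

Result:
id | location | kind     | reading | battery
---+----------+----------+---------+--------
6  | Basement | sound    | 99.8    | 52     
1  | Basement | pressure | 82.8    | 5      
7  | Roof     | humidity | 65.1    | 40     
5  | Roof     | sound    | 38.7    | 50     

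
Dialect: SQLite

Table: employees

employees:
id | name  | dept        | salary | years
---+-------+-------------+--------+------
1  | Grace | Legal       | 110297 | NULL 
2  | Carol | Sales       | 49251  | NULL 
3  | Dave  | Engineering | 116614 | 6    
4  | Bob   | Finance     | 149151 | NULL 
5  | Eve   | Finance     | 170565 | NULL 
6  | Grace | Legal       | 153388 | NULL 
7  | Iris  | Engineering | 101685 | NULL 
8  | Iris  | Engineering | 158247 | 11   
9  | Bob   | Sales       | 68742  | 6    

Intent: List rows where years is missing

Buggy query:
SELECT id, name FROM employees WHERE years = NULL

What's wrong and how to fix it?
Bug: '= NULL' is always unknown in SQL three-valued logic, so no rows match

Fix: Use IS NULL to test for NULL

Corrected query:
SELECT id, name FROM employees WHERE years IS NULL

Result:
id | name 
---+------
1  | Grace
2  | Carol
4  | Bob  
5  | Eve  
6  | Grace
7  | Iris 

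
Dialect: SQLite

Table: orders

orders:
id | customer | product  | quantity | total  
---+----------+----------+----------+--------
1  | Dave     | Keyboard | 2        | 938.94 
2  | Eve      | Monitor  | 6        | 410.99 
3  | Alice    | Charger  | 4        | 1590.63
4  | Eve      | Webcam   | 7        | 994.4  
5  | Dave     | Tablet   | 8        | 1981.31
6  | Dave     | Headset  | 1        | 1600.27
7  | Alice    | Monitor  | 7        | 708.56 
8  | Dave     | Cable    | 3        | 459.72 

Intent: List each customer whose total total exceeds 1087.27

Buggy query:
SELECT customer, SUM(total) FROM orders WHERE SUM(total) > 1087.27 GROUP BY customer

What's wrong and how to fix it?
Bug: WHERE runs before GROUP BY, so aggregates aren't available there

Fix: Use HAVING (which filters groups after aggregation) instead of WHERE

Corrected query:
SELECT customer, SUM(total) FROM orders GROUP BY customer HAVING SUM(total) > 1087.27

Result:
customer | SUM(total)
---------+-----------
Alice    | 2299.19   
Dave     | 4980.24   
Eve      | 1405.39   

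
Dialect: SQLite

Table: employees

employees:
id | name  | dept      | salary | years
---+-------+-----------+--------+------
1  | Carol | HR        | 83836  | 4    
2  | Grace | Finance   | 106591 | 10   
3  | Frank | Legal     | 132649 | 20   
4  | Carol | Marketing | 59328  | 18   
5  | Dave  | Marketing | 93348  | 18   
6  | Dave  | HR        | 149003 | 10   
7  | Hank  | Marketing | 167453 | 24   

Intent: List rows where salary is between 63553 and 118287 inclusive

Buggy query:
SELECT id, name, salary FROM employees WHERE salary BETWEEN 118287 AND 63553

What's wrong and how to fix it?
Bug: BETWEEN expects the lower bound first; with 118287 AND 63553 the range is empty

Fix: Swap the bounds so the smaller value comes first

Corrected query:
SELECT id, name, salary FROM employees WHERE salary BETWEEN 63553 AND 118287

Result:
id | name  | salary
---+-------+-------
1  | Carol | 83836 
2  | Grace | 106591
5  | Dave  | 93348 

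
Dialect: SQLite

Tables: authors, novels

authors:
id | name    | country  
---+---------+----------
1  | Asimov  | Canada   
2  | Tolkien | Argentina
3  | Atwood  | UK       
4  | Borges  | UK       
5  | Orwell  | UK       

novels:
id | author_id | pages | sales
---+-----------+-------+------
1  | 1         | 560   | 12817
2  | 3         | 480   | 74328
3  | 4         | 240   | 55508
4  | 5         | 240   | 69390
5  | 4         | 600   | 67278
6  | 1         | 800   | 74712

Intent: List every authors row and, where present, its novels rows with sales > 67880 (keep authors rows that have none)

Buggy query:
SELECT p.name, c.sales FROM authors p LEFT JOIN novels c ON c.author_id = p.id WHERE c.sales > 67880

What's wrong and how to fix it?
Bug: Filtering c.sales in WHERE discards the NULL rows produced by LEFT JOIN, turning it into an inner join

Fix: Move the right-table condition into the ON clause so unmatched parents are kept

Corrected query:
SELECT p.name, c.sales FROM authors p LEFT JOIN novels c ON c.author_id = p.id AND c.sales > 67880

Result:
name    | sales
--------+------
Asimov  | 74712
Tolkien | NULL 
Atwood  | 74328
Borges  | NULL 
Orwell  | 69390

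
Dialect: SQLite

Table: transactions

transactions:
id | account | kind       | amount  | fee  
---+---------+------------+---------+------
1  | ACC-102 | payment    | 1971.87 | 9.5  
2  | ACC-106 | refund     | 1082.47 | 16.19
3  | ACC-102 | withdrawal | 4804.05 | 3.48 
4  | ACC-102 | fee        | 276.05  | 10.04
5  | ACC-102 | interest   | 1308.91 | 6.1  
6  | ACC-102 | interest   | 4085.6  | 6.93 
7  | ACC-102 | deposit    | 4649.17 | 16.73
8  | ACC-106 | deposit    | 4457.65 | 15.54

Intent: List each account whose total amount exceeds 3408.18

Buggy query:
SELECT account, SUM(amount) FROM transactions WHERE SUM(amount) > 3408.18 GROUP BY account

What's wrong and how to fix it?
Bug: Aggregate functions cannot appear in a WHERE clause

Fix: Move the aggregate condition to a HAVING clause

Corrected query:
SELECT account, SUM(amount) FROM transactions GROUP BY account HAVING SUM(amount) > 3408.18

Result:
account | SUM(amount)
--------+------------
ACC-102 | 17095.65   
ACC-106 | 5540.12    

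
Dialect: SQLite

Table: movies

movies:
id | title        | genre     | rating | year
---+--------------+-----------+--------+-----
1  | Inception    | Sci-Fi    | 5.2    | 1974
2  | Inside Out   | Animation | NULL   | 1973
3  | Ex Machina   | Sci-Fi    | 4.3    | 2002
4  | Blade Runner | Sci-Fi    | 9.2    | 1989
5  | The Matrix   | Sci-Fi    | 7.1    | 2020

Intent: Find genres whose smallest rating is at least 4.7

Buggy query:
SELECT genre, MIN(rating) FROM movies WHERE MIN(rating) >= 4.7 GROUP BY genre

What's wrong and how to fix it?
Bug: Aggregates like MIN are computed per group after WHERE runs

Fix: Use HAVING for the per-group MIN condition

Corrected query:
SELECT genre, MIN(rating) FROM movies GROUP BY genre HAVING MIN(rating) >= 4.7

Result:
(no rows)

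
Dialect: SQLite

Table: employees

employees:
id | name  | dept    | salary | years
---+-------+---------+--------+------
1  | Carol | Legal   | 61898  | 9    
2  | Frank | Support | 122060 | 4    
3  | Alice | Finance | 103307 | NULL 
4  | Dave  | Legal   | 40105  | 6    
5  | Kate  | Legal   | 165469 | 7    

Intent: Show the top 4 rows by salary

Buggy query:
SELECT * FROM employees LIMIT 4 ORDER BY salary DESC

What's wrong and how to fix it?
Bug: LIMIT must come after ORDER BY

Fix: Swap the clauses: ORDER BY first, then LIMIT

Corrected query:
SELECT * FROM employees ORDER BY salary DESC LIMIT 4

Result:
id | name  | dept    | salary | years
---+-------+---------+--------+------
5  | Kate  | Legal   | 165469 | 7    
2  | Frank | Support | 122060 | 4    
3  | Alice | Finance | 103307 | NULL 
1  | Carol | Legal   | 61898  | 9    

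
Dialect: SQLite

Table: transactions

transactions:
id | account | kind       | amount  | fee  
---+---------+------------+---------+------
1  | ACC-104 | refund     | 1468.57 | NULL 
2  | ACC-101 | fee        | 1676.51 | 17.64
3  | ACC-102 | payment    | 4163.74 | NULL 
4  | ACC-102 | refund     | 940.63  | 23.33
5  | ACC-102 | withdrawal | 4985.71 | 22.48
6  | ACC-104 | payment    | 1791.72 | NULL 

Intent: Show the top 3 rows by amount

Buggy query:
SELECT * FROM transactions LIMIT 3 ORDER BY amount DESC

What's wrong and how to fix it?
Bug: LIMIT must come after ORDER BY

Fix: Sort with ORDER BY, then apply LIMIT

Corrected query:
SELECT * FROM transactions ORDER BY amount DESC LIMIT 3

Result:
id | account | kind       | amount  | fee  
---+---------+------------+---------+------
5  | ACC-102 | withdrawal | 4985.71 | 22.48
3  | ACC-102 | payment    | 4163.74 | NULL 
6  | ACC-104 | payment    | 1791.72 | NULL 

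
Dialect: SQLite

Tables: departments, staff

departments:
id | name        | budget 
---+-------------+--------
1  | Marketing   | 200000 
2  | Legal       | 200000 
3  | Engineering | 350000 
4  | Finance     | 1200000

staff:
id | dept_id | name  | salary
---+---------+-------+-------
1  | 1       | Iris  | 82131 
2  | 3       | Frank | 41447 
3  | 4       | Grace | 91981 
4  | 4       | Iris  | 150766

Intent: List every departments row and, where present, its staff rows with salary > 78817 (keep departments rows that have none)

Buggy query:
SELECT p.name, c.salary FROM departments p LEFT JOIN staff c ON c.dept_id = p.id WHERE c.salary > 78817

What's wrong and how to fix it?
Bug: A WHERE condition on the right-hand table after LEFT JOIN drops unmatched parents

Fix: Put 'c.salary > 78817' in the JOIN's ON clause instead of WHERE

Corrected query:
SELECT p.name, c.salary FROM departments p LEFT JOIN staff c ON c.dept_id = p.id AND c.salary > 78817

Result:
name        | salary
------------+-------
Marketing   | 82131 
Legal       | NULL  
Engineering | NULL  
Finance     | 91981 
Finance     | 150766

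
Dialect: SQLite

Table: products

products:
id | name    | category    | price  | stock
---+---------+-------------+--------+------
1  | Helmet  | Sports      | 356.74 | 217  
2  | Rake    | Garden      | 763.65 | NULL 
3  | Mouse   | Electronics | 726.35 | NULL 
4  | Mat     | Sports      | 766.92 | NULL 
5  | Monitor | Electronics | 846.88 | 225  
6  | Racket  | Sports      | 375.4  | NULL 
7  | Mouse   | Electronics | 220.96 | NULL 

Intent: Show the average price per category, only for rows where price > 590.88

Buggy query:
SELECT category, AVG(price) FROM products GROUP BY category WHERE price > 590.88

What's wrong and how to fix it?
Bug: WHERE cannot follow GROUP BY

Fix: Place WHERE between FROM and GROUP BY

Corrected query:
SELECT category, AVG(price) FROM products WHERE price > 590.88 GROUP BY category

Result:
category    | AVG(price)
------------+-----------
Electronics | 786.615   
Garden      | 763.65    
Sports      | 766.92    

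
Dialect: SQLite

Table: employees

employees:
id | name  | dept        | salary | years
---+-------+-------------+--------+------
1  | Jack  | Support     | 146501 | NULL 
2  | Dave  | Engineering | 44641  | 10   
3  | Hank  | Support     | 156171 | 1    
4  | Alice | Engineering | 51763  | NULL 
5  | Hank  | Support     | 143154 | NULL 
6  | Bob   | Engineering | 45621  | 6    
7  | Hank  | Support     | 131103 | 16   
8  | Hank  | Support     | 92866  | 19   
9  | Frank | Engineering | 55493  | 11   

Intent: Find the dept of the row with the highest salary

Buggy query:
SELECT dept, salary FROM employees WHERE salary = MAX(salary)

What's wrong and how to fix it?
Bug: WHERE is evaluated per row; an aggregate over the whole table isn't defined there

Fix: Wrap MAX in a scalar subquery so WHERE compares against a single value

Corrected query:
SELECT dept, salary FROM employees WHERE salary = (SELECT MAX(salary) FROM employees)

Result:
dept    | salary
--------+-------
Support | 156171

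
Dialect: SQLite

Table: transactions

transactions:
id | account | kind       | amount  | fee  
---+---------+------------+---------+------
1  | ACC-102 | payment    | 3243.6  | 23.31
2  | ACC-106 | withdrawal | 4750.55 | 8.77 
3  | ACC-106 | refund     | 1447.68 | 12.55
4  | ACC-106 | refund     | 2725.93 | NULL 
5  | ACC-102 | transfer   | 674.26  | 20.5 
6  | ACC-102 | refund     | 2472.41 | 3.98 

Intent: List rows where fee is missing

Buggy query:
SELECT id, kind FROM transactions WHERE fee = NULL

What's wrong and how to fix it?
Bug: Comparing to NULL with '=' never matches; NULL = NULL is unknown, not true

Fix: Use IS NULL to test for NULL

Corrected query:
SELECT id, kind FROM transactions WHERE fee IS NULL

Result:
id | kind  
---+-------
4  | refund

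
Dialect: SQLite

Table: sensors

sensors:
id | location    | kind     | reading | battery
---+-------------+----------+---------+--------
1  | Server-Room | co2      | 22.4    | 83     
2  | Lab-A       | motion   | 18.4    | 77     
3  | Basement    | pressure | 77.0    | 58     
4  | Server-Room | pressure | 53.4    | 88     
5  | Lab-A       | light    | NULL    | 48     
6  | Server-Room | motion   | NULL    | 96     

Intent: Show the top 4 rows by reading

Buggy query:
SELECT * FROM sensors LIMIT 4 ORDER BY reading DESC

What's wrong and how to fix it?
Bug: LIMIT must come after ORDER BY

Fix: Swap the clauses: ORDER BY first, then LIMIT

Corrected query:
SELECT * FROM sensors ORDER BY reading DESC LIMIT 4

Result:
id | location    | kind     | reading | battery
---+-------------+----------+---------+--------
3  | Basement    | pressure | 77      | 58     
4  | Server-Room | pressure | 53.4    | 88     
1  | Server-Room | co2      | 22.4    | 83     
2  | Lab-A       | motion   | 18.4    | 77     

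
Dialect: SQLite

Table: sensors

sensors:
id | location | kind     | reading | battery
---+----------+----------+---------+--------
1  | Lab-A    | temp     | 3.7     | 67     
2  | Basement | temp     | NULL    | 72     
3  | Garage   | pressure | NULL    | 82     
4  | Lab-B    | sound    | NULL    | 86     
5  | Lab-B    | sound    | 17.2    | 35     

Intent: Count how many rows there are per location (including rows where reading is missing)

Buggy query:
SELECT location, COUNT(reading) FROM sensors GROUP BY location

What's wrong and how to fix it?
Bug: COUNT(column) counts non-NULL values only; rows with NULL reading aren't counted

Fix: Use COUNT(*) to count all rows regardless of NULL

Corrected query:
SELECT location, COUNT(*) FROM sensors GROUP BY location

Result:
location | COUNT(*)
---------+---------
Basement | 1       
Garage   | 1       
Lab-A    | 1       
Lab-B    | 2       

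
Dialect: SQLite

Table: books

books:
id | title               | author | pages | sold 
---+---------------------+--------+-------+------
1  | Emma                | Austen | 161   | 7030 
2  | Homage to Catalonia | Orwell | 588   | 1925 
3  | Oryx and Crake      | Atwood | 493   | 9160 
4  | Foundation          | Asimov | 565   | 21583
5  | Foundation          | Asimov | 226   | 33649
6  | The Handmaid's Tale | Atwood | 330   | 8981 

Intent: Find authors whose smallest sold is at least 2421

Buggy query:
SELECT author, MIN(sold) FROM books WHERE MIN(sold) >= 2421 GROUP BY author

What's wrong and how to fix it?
Bug: MIN() in WHERE is a misuse of aggregate

Fix: Use HAVING for the per-group MIN condition

Corrected query:
SELECT author, MIN(sold) FROM books GROUP BY author HAVING MIN(sold) >= 2421

Result:
author | MIN(sold)
-------+----------
Asimov | 21583    
Atwood | 8981     
Austen | 7030     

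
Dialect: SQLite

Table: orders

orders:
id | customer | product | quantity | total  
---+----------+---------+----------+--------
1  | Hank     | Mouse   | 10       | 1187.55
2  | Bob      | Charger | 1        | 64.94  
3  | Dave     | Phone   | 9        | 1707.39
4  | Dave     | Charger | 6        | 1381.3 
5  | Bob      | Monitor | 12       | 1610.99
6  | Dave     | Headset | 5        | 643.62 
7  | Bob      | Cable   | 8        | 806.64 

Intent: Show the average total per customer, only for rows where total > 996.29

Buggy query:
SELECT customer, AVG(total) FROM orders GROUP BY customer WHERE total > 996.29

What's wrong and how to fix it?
Bug: WHERE cannot follow GROUP BY

Fix: Move the WHERE clause before GROUP BY

Corrected query:
SELECT customer, AVG(total) FROM orders WHERE total > 996.29 GROUP BY customer

Result:
customer | AVG(total)
---------+-----------
Bob      | 1610.99   
Dave     | 1544.345  
Hank     | 1187.55   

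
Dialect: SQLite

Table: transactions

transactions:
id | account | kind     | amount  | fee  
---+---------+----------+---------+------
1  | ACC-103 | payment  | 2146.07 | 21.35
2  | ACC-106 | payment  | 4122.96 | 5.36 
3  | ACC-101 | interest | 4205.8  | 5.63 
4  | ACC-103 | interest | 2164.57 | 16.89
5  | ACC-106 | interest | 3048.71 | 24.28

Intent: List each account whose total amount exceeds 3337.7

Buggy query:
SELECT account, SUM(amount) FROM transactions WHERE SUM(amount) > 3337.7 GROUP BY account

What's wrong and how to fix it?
Bug: WHERE runs before GROUP BY, so aggregates aren't available there

Fix: Use HAVING (which filters groups after aggregation) instead of WHERE

Corrected query:
SELECT account, SUM(amount) FROM transactions GROUP BY account HAVING SUM(amount) > 3337.7

Result:
account | SUM(amount)
--------+------------
ACC-101 | 4205.8     
ACC-103 | 4310.64    
ACC-106 | 7171.67    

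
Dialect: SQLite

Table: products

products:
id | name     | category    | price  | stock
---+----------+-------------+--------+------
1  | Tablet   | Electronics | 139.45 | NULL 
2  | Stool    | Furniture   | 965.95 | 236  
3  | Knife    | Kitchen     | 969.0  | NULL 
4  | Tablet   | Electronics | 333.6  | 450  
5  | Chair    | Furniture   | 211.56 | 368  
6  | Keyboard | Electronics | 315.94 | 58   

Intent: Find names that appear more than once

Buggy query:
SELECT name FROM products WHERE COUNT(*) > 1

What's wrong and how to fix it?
Bug: COUNT(*) is an aggregate and cannot be used in WHERE

Fix: GROUP BY name, then filter groups with HAVING COUNT(*) > 1

Corrected query:
SELECT name FROM products GROUP BY name HAVING COUNT(*) > 1

Result:
name  
------
Tablet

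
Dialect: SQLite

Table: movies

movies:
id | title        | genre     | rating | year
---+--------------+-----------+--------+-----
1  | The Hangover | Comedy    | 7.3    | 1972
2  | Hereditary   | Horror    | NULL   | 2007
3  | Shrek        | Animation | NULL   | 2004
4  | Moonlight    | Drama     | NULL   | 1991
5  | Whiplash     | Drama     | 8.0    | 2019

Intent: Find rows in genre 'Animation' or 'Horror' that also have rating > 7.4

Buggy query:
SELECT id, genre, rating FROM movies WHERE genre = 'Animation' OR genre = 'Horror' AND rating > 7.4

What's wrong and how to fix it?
Bug: AND binds tighter than OR, so this parses as genre = 'Animation' OR (genre = 'Horror' AND rating > 7.4)

Fix: Add parentheses around the OR so the AND applies to both alternatives

Corrected query:
SELECT id, genre, rating FROM movies WHERE (genre = 'Animation' OR genre = 'Horror') AND rating > 7.4

Result:
(no rows)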